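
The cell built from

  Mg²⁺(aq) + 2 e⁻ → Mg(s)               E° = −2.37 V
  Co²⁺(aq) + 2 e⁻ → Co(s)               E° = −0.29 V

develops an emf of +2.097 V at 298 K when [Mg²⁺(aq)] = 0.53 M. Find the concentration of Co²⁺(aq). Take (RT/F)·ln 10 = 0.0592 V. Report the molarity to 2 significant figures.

2.0 M

With Co²⁺/Co at the cathode and Mg²⁺/Mg at the anode, E°cell = −0.29 − (−2.37) = +2.08 V (n = 2).
Rearranging E = E° − (0.0592/n)·log Q gives log Q = 2(+2.08 − (+2.097))/0.0592 = −0.574.
Balancing electrons gives Co²⁺(aq) + Mg(s) → Co(s) + Mg²⁺(aq); thus Q = [Mg²⁺(aq)] / [Co²⁺(aq)].
Substituting the known concentrations and solving, log [Co²⁺(aq)] = 0.298 and [Co²⁺(aq)] = 2.0 M.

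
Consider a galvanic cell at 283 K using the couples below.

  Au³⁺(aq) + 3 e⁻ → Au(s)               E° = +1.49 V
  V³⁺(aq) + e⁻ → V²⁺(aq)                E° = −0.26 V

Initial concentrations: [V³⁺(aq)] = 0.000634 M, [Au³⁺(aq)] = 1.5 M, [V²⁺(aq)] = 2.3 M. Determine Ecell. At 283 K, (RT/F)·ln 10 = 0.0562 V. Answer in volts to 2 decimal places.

The Au³⁺/Au couple has the more positive E°, so it is the cathode; V³⁺/V²⁺ is the anode.
E°cell = E°cat − E°an = +1.49 − (−0.26) = +1.75 V; n = 3.
The balanced reaction is Au³⁺(aq) + 3 V²⁺(aq) → Au(s) + 3 V³⁺(aq), so Q = [V³⁺(aq)]^3 / ([Au³⁺(aq)]·[V²⁺(aq)]^3) = 1.4×10^−11 and log Q = −10.855.
By the Nernst equation, E = +1.75 − (0.0562/3)·(−10.855) = +1.95 V.

+1.95 V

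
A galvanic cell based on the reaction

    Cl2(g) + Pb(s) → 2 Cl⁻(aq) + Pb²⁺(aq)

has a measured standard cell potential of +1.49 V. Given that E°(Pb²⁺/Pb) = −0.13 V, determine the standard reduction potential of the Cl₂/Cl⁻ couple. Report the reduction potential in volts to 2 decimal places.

In the reaction as written the Cl₂/Cl⁻ couple is reduced (cathode) and Pb²⁺/Pb is oxidized (anode), so E°cell = E°(Cl₂/Cl⁻) − E°(Pb²⁺/Pb).
E°(Cl₂/Cl⁻) = E°cell + E°(anode) = +1.49 + (−0.13) = +1.36 V.

+1.36 V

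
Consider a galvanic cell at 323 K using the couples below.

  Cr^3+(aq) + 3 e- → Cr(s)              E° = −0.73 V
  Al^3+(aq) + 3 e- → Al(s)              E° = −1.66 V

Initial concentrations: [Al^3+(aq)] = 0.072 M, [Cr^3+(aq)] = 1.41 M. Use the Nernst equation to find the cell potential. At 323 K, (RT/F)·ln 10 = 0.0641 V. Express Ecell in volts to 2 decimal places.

Cr³⁺/Cr is reduced (cathode, E° = −0.73 V) and Al³⁺/Al is oxidized (anode).
E°cell = E°cat − E°an = −0.73 − (−1.66) = +0.93 V; n = 3.
The balanced reaction is Cr^3+(aq) + Al(s) → Cr(s) + Al^3+(aq), so Q = [Al^3+(aq)] / [Cr^3+(aq)] = 0.0511 and log Q = −1.292.
By the Nernst equation, E = +0.93 − (0.0641/3)·(−1.292) = +0.96 V.

+0.96 V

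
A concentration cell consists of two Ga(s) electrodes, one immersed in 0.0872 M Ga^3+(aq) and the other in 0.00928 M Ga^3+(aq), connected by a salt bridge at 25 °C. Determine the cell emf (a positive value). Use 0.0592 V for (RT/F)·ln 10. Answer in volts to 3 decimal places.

For a concentration cell E°cell = 0, since both electrodes use the same couple.
The compartment with the higher Ga^3+(aq) concentration (0.0872 M) acts as the cathode; ions are reduced there and produced at the dilute (0.00928 M) anode.
With n = 3, Ecell = −(0.0592/3)·log([dilute]/[conc]) = −(0.0592/3)·log(0.00928/0.0872) = +0.019 V.

0.019 V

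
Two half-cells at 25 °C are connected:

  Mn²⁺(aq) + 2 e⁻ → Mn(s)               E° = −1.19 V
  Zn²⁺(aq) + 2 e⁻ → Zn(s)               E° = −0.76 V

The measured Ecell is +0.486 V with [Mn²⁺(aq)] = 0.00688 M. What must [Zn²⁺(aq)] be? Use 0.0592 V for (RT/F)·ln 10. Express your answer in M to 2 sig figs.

With Zn²⁺/Zn at the cathode and Mn²⁺/Mn at the anode, E°cell = −0.76 − (−1.19) = +0.43 V (n = 2).
From the Nernst equation, log Q = n(E° − E)/0.0592 = 2·(+0.43 − (+0.486))/0.0592 = −1.892.
For Zn²⁺(aq) + Mn(s) → Zn(s) + Mn²⁺(aq), the reaction quotient is Q = [Mn²⁺(aq)] / [Zn²⁺(aq)].
Substituting the known concentrations and solving, log [Zn²⁺(aq)] = −0.270 and [Zn²⁺(aq)] = 0.54 M.

0.54 M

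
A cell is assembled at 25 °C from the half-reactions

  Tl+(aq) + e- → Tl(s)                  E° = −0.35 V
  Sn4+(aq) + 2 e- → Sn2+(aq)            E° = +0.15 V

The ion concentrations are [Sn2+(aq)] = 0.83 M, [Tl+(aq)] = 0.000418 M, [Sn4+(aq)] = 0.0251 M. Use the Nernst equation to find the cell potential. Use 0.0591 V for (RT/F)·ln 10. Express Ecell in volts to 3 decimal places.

The Sn⁴⁺/Sn²⁺ couple has the more positive E°, so it is the cathode; Tl⁺/Tl is the anode.
E°cell = +0.15 − (−0.35) = +0.50 V, with n = 2 electrons transferred.
The balanced reaction is Sn4+(aq) + 2 Tl(s) → Sn2+(aq) + 2 Tl+(aq), so Q = ([Sn2+(aq)]·[Tl+(aq)]^2) / [Sn4+(aq)] = 5.78×10^−6 and log Q = −5.238.
E = E° − (0.0591/n)·log Q = +0.50 − (0.0591/2)(−5.238) = +0.655 V.

+0.655 V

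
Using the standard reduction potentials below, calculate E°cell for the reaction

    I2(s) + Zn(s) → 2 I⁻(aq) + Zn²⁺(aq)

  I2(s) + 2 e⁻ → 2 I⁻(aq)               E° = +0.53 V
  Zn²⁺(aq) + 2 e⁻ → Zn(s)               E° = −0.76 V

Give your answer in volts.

+1.29 V

In the reaction as written, I2(s) is reduced (cathode) and Zn²⁺(aq) is produced by oxidation at the anode.
E°cell = E°(cathode) − E°(anode) = +0.53 − (−0.76) = +1.29 V.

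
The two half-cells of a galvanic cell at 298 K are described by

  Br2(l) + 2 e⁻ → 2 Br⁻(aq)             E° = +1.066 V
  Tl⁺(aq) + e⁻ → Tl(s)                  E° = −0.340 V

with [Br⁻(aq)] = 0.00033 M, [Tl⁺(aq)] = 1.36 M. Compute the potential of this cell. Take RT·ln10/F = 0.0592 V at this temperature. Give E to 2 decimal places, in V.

+1.60 V

Br₂/Br⁻ is reduced (cathode, E° = +1.066 V) and Tl⁺/Tl is oxidized (anode).
E°cell = +1.066 − (−0.340) = +1.406 V, with n = 2 electrons transferred.
For the overall reaction Br2(l) + 2 Tl(s) → 2 Br⁻(aq) + 2 Tl⁺(aq), Q = [Br⁻(aq)]^2·[Tl⁺(aq)]^2 = 2.01×10^−7, giving log Q = −6.696.
Applying E = E° − (RT ln10/nF)·log Q gives +1.406 − (0.0592/2)(−6.696) = +1.60 V.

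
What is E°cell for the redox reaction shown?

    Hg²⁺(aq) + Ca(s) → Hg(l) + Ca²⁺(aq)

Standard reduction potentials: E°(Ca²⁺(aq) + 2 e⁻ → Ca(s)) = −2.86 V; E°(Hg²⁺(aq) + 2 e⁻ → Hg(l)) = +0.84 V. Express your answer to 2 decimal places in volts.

+3.70 V

In the reaction as written, Hg²⁺(aq) is reduced (cathode) and Ca²⁺(aq) is produced by oxidation at the anode.
E°cell = E°(cathode) − E°(anode) = +0.84 − (−2.86) = +3.70 V.
The positive value indicates the reaction is spontaneous as written.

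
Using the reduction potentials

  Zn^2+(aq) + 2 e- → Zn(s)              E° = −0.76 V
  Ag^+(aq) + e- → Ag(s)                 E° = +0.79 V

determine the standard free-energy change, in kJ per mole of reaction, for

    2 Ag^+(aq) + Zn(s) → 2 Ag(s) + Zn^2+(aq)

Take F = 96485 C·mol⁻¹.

−299 kJ/mol

In the reaction as written Ag^+(aq) is reduced, so the Ag⁺/Ag couple is the cathode and Zn²⁺/Zn is the anode.
E°cell = +0.79 − (−0.76) = +1.55 V; balancing electrons gives n = 2.
ΔG° = −nFE°cell = −(2)(96485)(+1.55) J/mol = −299 kJ/mol.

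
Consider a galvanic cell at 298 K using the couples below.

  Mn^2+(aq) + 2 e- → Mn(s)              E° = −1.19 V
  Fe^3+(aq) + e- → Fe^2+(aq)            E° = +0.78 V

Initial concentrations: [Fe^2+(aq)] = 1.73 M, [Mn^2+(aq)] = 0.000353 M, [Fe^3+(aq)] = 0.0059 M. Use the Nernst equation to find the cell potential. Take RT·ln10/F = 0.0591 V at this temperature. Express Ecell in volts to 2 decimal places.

+1.93 V

The Fe³⁺/Fe²⁺ couple has the more positive E°, so it is the cathode; Mn²⁺/Mn is the anode.
The standard potential is +0.78 − (−1.19) = +1.97 V and the balanced reaction transfers n = 2 electrons.
For the overall reaction 2 Fe^3+(aq) + Mn(s) → 2 Fe^2+(aq) + Mn^2+(aq), Q = ([Fe^2+(aq)]^2·[Mn^2+(aq)]) / [Fe^3+(aq)]^2 = 30.4, giving log Q = 1.482.
E = E° − (0.0591/n)·log Q = +1.97 − (0.0591/2)(1.482) = +1.93 V.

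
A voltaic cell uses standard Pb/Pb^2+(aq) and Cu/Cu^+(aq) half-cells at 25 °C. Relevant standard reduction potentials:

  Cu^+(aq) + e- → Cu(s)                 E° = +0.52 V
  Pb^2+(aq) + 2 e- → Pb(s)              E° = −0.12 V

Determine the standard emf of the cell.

+0.64 V

The Cu⁺/Cu couple has the higher E°, so Cu ion is reduced (cathode) and Pb is oxidized (anode).
E°cell = E°(cathode) − E°(anode) = +0.52 − (−0.12) = +0.64 V.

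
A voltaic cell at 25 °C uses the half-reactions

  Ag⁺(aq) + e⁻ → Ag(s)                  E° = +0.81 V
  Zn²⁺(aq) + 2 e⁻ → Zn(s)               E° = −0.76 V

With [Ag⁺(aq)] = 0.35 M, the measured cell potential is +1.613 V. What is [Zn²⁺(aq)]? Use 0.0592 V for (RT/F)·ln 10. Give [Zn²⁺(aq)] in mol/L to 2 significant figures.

0.0043 M

With Ag⁺/Ag at the cathode and Zn²⁺/Zn at the anode, E°cell = +0.81 − (−0.76) = +1.57 V (n = 2).
Rearranging E = E° − (0.0592/n)·log Q gives log Q = 2(+1.57 − (+1.613))/0.0592 = −1.453.
Balancing electrons gives 2 Ag⁺(aq) + Zn(s) → 2 Ag(s) + Zn²⁺(aq); thus Q = [Zn²⁺(aq)] / [Ag⁺(aq)]^2.
Isolating [Zn²⁺(aq)] in Q = 10^{−1.453} yields log [Zn²⁺(aq)] = −2.365, i.e. 0.0043 M.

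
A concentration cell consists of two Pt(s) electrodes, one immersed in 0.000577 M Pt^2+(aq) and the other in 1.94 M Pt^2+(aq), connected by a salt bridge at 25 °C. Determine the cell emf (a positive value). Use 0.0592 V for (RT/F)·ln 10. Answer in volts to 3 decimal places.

For a concentration cell E°cell = 0, since both electrodes use the same couple.
The compartment with the higher Pt^2+(aq) concentration (1.94 M) acts as the cathode; ions are reduced there and produced at the dilute (0.000577 M) anode.
With n = 2, Ecell = −(0.0592/2)·log([dilute]/[conc]) = −(0.0592/2)·log(0.000577/1.94) = +0.104 V.

0.104 V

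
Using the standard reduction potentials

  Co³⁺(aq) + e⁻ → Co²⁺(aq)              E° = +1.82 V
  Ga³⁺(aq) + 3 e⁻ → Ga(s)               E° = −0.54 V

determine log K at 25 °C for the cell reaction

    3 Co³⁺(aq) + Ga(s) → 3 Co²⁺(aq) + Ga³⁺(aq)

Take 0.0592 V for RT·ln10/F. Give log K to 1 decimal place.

log K = 119.6

The Co³⁺/Co²⁺ couple is reduced (cathode); E°cell = +1.82 − (−0.54) = +2.36 V with n = 3.
At equilibrium E = 0, so log K = nE°cell / 0.0592 = (3)(+2.36) / 0.0592 = 119.6.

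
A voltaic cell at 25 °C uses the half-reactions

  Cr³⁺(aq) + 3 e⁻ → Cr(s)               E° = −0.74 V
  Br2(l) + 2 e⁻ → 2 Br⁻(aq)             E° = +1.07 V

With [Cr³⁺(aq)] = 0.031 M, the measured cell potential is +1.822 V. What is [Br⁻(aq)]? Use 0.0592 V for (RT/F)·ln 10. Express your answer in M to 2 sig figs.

2.0 M

Br₂/Br⁻ is the cathode (higher E°); E°cell = +1.07 − (−0.74) = +1.81 V with n = 6.
From the Nernst equation, log Q = n(E° − E)/0.0592 = 6·(+1.81 − (+1.822))/0.0592 = −1.216.
The balanced reaction is 3 Br2(l) + 2 Cr(s) → 6 Br⁻(aq) + 2 Cr³⁺(aq), so Q = [Br⁻(aq)]^6·[Cr³⁺(aq)]^2.
Substituting the known concentrations and solving, log [Br⁻(aq)] = 0.300 and [Br⁻(aq)] = 2.0 M.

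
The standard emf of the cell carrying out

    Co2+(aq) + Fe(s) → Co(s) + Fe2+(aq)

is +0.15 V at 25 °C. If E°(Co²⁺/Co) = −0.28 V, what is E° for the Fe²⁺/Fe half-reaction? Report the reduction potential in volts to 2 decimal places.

−0.43 V

In the reaction as written the Co²⁺/Co couple is reduced (cathode) and Fe²⁺/Fe is oxidized (anode), so E°cell = E°(Co²⁺/Co) − E°(Fe²⁺/Fe).
E°(Fe²⁺/Fe) = E°(cathode) − E°cell = −0.28 − (+0.15) = −0.43 V.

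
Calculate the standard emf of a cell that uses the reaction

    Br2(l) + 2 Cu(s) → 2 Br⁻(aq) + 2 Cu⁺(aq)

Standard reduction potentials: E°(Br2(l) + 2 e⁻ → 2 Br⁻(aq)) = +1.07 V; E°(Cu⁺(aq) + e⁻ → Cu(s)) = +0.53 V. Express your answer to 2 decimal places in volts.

+0.54 V

Br2(l) gains electrons, so the Br₂/Br⁻ couple is the cathode; the Cu⁺/Cu couple is the anode.
E°cell = E°(cathode) − E°(anode) = +1.07 − (+0.53) = +0.54 V.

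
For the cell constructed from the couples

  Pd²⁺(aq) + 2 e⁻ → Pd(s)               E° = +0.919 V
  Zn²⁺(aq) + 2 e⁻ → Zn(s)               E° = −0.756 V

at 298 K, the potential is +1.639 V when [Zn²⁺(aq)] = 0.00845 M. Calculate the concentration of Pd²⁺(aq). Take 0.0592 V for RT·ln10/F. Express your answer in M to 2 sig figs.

With Pd²⁺/Pd at the cathode and Zn²⁺/Zn at the anode, E°cell = +0.919 − (−0.756) = +1.675 V (n = 2).
Rearranging E = E° − (0.0592/n)·log Q gives log Q = 2(+1.675 − (+1.639))/0.0592 = 1.216.
The balanced reaction is Pd²⁺(aq) + Zn(s) → Pd(s) + Zn²⁺(aq), so Q = [Zn²⁺(aq)] / [Pd²⁺(aq)].
Solving for the unknown gives log [Pd²⁺(aq)] = −3.289, so [Pd²⁺(aq)] ≈ 0.00051 M.

0.00051 M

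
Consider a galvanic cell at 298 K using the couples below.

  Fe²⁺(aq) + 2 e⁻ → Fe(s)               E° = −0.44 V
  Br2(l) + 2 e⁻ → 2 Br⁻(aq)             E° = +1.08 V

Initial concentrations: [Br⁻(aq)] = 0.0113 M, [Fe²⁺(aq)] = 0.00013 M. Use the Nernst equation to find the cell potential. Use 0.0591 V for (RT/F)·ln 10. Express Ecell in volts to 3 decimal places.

Br₂/Br⁻ is reduced (cathode, E° = +1.08 V) and Fe²⁺/Fe is oxidized (anode).
The standard potential is +1.08 − (−0.44) = +1.52 V and the balanced reaction transfers n = 2 electrons.
The balanced reaction is Br2(l) + Fe(s) → 2 Br⁻(aq) + Fe²⁺(aq), so Q = [Br⁻(aq)]^2·[Fe²⁺(aq)] = 1.66×10^−8 and log Q = −7.780.
E = E° − (0.0591/n)·log Q = +1.52 − (0.0591/2)(−7.780) = +1.750 V.

+1.750 V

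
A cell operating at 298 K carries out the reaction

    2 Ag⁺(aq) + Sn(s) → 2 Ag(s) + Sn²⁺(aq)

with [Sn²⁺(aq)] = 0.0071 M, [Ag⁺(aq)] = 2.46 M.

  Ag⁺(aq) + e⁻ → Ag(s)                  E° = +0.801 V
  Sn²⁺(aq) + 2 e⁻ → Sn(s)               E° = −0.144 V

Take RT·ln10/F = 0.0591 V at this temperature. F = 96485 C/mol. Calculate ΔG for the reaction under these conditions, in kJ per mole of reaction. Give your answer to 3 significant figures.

With Ag⁺/Ag reduced at the cathode, E°cell = +0.801 − (−0.144) = +0.945 V and n = 2.
Here Q = [Sn²⁺(aq)] / [Ag⁺(aq)]^2 = 0.00117 (log Q = −2.931), giving E = +0.945 − (0.0591/2)·(−2.931) = +1.0316 V.
ΔG = −nFE = −(2)(96485)(+1.0316) J/mol = −199 kJ/mol.

−199 kJ/mol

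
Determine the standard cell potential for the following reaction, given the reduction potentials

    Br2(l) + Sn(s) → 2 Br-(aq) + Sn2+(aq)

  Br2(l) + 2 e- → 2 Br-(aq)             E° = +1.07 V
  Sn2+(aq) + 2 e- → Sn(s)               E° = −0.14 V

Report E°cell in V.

+1.21 V

Br2(l) gains electrons, so the Br₂/Br⁻ couple is the cathode; the Sn²⁺/Sn couple is the anode.
E°cell = E°(cathode) − E°(anode) = +1.07 − (−0.14) = +1.21 V.
The positive value indicates the reaction is spontaneous as written.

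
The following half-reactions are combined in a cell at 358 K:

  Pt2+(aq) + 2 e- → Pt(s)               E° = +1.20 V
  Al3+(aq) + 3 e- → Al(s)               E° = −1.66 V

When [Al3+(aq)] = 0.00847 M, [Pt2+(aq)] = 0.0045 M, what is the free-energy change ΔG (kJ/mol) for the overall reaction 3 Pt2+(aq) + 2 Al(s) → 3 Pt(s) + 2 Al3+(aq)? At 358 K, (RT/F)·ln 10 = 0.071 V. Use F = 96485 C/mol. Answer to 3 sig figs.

−1640 kJ/mol

With Pt²⁺/Pt reduced at the cathode, E°cell = +1.20 − (−1.66) = +2.86 V and n = 6.
Here Q = [Al3+(aq)]^2 / [Pt2+(aq)]^3 = 787 (log Q = 2.896), giving E = +2.86 − (0.071/6)·(2.896) = +2.8257 V.
Finally ΔG = −nFE = −(6)(96485 C/mol)(+2.8257 V) = −1640 kJ/mol.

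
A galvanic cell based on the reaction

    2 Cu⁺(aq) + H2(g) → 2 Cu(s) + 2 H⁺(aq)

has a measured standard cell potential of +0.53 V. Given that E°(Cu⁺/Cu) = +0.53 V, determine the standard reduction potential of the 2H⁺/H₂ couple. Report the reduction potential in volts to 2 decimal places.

In the reaction as written the Cu⁺/Cu couple is reduced (cathode) and 2H⁺/H₂ is oxidized (anode), so E°cell = E°(Cu⁺/Cu) − E°(2H⁺/H₂).
E°(2H⁺/H₂) = E°(cathode) − E°cell = +0.53 − (+0.53) = +0.00 V.

+0.00 V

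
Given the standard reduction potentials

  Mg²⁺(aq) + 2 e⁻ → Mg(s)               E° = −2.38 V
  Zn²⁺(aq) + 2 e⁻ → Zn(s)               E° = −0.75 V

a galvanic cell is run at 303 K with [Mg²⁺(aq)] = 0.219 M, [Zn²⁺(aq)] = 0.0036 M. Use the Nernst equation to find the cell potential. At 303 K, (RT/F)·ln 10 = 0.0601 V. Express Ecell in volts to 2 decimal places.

Zn²⁺/Zn is reduced (cathode, E° = −0.75 V) and Mg²⁺/Mg is oxidized (anode).
E°cell = E°cat − E°an = −0.75 − (−2.38) = +1.63 V; n = 2.
The balanced reaction is Zn²⁺(aq) + Mg(s) → Zn(s) + Mg²⁺(aq), so Q = [Mg²⁺(aq)] / [Zn²⁺(aq)] = 60.8 and log Q = 1.784.
By the Nernst equation, E = +1.63 − (0.0601/2)·(1.784) = +1.58 V.

+1.58 V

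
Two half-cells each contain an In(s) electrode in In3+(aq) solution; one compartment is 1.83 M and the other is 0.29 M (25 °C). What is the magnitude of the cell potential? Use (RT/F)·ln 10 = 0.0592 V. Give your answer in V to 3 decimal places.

0.016 V

For a concentration cell E°cell = 0, since both electrodes use the same couple.
The compartment with the higher In3+(aq) concentration (1.83 M) acts as the cathode; ions are reduced there and produced at the dilute (0.29 M) anode.
With n = 3, Ecell = −(0.0592/3)·log([dilute]/[conc]) = −(0.0592/3)·log(0.29/1.83) = +0.016 V.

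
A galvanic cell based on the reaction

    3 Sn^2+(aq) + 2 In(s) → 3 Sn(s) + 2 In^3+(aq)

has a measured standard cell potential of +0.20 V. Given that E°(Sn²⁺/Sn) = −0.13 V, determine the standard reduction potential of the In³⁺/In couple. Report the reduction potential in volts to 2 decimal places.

−0.33 V

In the reaction as written the Sn²⁺/Sn couple is reduced (cathode) and In³⁺/In is oxidized (anode), so E°cell = E°(Sn²⁺/Sn) − E°(In³⁺/In).
E°(In³⁺/In) = E°(cathode) − E°cell = −0.13 − (+0.20) = −0.33 V.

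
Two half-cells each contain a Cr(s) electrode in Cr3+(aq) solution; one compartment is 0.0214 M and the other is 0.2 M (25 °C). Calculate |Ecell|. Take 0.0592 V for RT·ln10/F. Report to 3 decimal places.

For a concentration cell E°cell = 0, since both electrodes use the same couple.
The compartment with the higher Cr3+(aq) concentration (0.2 M) acts as the cathode; ions are reduced there and produced at the dilute (0.0214 M) anode.
With n = 3, Ecell = −(0.0592/3)·log([dilute]/[conc]) = −(0.0592/3)·log(0.0214/0.2) = +0.019 V.

0.019 V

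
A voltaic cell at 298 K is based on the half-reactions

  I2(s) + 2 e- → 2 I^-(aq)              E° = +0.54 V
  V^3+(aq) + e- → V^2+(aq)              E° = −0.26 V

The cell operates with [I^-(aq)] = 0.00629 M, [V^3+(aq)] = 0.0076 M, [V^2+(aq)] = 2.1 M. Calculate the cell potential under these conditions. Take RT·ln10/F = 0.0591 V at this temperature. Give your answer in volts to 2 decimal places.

The I₂/I⁻ couple has the more positive E°, so it is the cathode; V³⁺/V²⁺ is the anode.
The standard potential is +0.54 − (−0.26) = +0.80 V and the balanced reaction transfers n = 2 electrons.
For the overall reaction I2(s) + 2 V^2+(aq) → 2 I^-(aq) + 2 V^3+(aq), Q = ([I^-(aq)]^2·[V^3+(aq)]^2) / [V^2+(aq)]^2 = 5.18×10^−10, giving log Q = −9.286.
By the Nernst equation, E = +0.80 − (0.0591/2)·(−9.286) = +1.07 V.

+1.07 V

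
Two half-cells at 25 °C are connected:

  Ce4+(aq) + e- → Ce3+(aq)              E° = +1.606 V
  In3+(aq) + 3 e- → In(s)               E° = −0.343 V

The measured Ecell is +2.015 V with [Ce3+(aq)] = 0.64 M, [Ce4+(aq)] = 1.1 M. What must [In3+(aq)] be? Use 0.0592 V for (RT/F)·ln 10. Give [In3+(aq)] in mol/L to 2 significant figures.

Ce⁴⁺/Ce³⁺ is the cathode (higher E°); E°cell = +1.606 − (−0.343) = +1.949 V with n = 3.
Since E = E° − (0.0592/n)·log Q, log Q = n(E° − E)/0.0592 = −3.345.
For 3 Ce4+(aq) + In(s) → 3 Ce3+(aq) + In3+(aq), the reaction quotient is Q = ([Ce3+(aq)]^3·[In3+(aq)]) / [Ce4+(aq)]^3.
Isolating [In3+(aq)] in Q = 10^{−3.345} yields log [In3+(aq)] = −2.639, i.e. 0.0023 M.

0.0023 M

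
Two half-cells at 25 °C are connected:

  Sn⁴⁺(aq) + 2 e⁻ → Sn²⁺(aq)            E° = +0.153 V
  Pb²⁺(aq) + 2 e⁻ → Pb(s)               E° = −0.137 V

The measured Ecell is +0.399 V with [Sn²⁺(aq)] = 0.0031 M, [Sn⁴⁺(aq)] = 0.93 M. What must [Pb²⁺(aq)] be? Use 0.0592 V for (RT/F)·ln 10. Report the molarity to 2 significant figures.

Sn⁴⁺/Sn²⁺ is the cathode (higher E°); E°cell = +0.153 − (−0.137) = +0.290 V with n = 2.
From the Nernst equation, log Q = n(E° − E)/0.0592 = 2·(+0.290 − (+0.399))/0.0592 = −3.682.
For Sn⁴⁺(aq) + Pb(s) → Sn²⁺(aq) + Pb²⁺(aq), the reaction quotient is Q = ([Sn²⁺(aq)]·[Pb²⁺(aq)]) / [Sn⁴⁺(aq)].
Substituting the known concentrations and solving, log [Pb²⁺(aq)] = −1.205 and [Pb²⁺(aq)] = 0.062 M.

0.062 M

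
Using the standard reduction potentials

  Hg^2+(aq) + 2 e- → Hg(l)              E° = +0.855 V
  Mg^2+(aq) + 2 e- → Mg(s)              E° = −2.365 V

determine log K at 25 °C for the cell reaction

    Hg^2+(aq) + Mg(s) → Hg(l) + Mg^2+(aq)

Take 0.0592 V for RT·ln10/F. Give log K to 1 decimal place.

The Hg²⁺/Hg couple is reduced (cathode); E°cell = +0.855 − (−2.365) = +3.220 V with n = 2.
At equilibrium E = 0, so log K = nE°cell / 0.0592 = (2)(+3.220) / 0.0592 = 108.8.

log K = 108.8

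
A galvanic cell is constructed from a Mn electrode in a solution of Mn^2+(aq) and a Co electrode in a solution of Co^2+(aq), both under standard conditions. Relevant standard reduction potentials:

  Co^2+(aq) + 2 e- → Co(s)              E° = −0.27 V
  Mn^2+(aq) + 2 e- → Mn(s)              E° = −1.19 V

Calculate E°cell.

Of the two couples in this cell, the one with the more positive reduction potential is reduced at the cathode: here that is Co²⁺/Co (−0.27 V); Mn²⁺/Mn (−1.19 V) is the anode.
E°cell = E°(cathode) − E°(anode) = −0.27 − (−1.19) = +0.92 V.

+0.92 V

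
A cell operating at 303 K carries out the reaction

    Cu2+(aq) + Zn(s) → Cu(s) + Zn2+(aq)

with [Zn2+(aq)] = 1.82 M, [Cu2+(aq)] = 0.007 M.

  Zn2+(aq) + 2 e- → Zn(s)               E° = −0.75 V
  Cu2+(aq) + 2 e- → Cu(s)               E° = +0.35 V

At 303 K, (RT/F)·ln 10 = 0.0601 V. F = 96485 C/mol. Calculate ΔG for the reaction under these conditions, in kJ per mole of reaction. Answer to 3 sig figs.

−198 kJ/mol

With Cu²⁺/Cu reduced at the cathode, E°cell = +0.35 − (−0.75) = +1.10 V and n = 2.
Here Q = [Zn2+(aq)] / [Cu2+(aq)] = 260 (log Q = 2.415), giving E = +1.10 − (0.0601/2)·(2.415) = +1.0274 V.
Finally ΔG = −nFE = −(2)(96485 C/mol)(+1.0274 V) = −198 kJ/mol.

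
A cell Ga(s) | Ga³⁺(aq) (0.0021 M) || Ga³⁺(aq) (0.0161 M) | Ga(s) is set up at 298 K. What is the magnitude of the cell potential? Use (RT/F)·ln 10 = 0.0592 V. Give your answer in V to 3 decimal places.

0.017 V

For a concentration cell E°cell = 0, since both electrodes use the same couple.
The compartment with the higher Ga³⁺(aq) concentration (0.0161 M) acts as the cathode; ions are reduced there and produced at the dilute (0.0021 M) anode.
With n = 3, Ecell = −(0.0592/3)·log([dilute]/[conc]) = −(0.0592/3)·log(0.0021/0.0161) = +0.017 V.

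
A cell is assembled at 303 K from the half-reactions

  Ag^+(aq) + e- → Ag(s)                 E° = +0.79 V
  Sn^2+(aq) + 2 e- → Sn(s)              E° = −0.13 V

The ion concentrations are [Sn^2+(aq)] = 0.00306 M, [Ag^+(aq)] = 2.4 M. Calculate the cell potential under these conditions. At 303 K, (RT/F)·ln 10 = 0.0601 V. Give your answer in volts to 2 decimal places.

Ag⁺/Ag is reduced (cathode, E° = +0.79 V) and Sn²⁺/Sn is oxidized (anode).
E°cell = E°cat − E°an = +0.79 − (−0.13) = +0.92 V; n = 2.
Balancing gives 2 Ag^+(aq) + Sn(s) → 2 Ag(s) + Sn^2+(aq); hence Q = [Sn^2+(aq)] / [Ag^+(aq)]^2 = 0.000531 (log Q = −3.275).
E = E° − (0.0601/n)·log Q = +0.92 − (0.0601/2)(−3.275) = +1.02 V.

+1.02 V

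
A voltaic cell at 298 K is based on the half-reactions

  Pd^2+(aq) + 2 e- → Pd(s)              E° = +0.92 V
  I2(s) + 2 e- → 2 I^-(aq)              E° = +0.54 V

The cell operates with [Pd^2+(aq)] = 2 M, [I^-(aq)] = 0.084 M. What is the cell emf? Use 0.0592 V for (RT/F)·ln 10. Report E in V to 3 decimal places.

The Pd²⁺/Pd couple has the more positive E°, so it is the cathode; I₂/I⁻ is the anode.
E°cell = +0.92 − (+0.54) = +0.38 V, with n = 2 electrons transferred.
For the overall reaction Pd^2+(aq) + 2 I^-(aq) → Pd(s) + I2(s), Q = 1 / ([Pd^2+(aq)]·[I^-(aq)]^2) = 70.9, giving log Q = 1.850.
By the Nernst equation, E = +0.38 − (0.0592/2)·(1.850) = +0.325 V.

+0.325 V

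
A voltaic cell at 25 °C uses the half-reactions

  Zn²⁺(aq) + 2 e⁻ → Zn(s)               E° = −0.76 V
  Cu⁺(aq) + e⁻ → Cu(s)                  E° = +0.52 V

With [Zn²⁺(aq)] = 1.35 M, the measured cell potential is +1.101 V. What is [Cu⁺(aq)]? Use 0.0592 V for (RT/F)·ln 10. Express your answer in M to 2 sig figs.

0.0011 M

Cu⁺/Cu is the cathode (higher E°); E°cell = +0.52 − (−0.76) = +1.28 V with n = 2.
From the Nernst equation, log Q = n(E° − E)/0.0592 = 2·(+1.28 − (+1.101))/0.0592 = 6.047.
For 2 Cu⁺(aq) + Zn(s) → 2 Cu(s) + Zn²⁺(aq), the reaction quotient is Q = [Zn²⁺(aq)] / [Cu⁺(aq)]^2.
Solving for the unknown gives log [Cu⁺(aq)] = −2.958, so [Cu⁺(aq)] ≈ 0.0011 M.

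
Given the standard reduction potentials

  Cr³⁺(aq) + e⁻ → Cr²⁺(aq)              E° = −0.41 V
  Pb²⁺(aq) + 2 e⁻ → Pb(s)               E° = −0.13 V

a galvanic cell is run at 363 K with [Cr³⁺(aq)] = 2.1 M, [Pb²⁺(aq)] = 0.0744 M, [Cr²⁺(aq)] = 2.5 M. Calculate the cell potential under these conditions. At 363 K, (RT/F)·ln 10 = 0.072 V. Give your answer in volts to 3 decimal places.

Since E°(Pb²⁺/Pb) > E°(Cr³⁺/Cr²⁺), Pb²⁺/Pb serves as the cathode.
The standard potential is −0.13 − (−0.41) = +0.28 V and the balanced reaction transfers n = 2 electrons.
For the overall reaction Pb²⁺(aq) + 2 Cr²⁺(aq) → Pb(s) + 2 Cr³⁺(aq), Q = [Cr³⁺(aq)]^2 / ([Pb²⁺(aq)]·[Cr²⁺(aq)]^2) = 9.48, giving log Q = 0.977.
By the Nernst equation, E = +0.28 − (0.072/2)·(0.977) = +0.245 V.

+0.245 V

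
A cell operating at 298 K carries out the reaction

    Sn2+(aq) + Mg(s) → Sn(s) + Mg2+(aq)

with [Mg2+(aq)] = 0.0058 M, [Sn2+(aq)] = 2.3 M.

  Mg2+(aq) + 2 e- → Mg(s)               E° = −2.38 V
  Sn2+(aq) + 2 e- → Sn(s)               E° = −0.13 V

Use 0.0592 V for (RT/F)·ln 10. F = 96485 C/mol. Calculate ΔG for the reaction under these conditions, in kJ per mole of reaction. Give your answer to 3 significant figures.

The standard cell potential is −0.13 − (−2.38) = +2.25 V, with n = 2 electrons in the balanced equation.
The reaction quotient is [Mg2+(aq)] / [Sn2+(aq)] = 0.00252; by Nernst, E = +2.25 − (0.0592/2)(−2.598) = +2.3269 V.
Then ΔG = −nFE = −2 × 96485 × +2.3269 J/mol = −449 kJ/mol.

−449 kJ/mol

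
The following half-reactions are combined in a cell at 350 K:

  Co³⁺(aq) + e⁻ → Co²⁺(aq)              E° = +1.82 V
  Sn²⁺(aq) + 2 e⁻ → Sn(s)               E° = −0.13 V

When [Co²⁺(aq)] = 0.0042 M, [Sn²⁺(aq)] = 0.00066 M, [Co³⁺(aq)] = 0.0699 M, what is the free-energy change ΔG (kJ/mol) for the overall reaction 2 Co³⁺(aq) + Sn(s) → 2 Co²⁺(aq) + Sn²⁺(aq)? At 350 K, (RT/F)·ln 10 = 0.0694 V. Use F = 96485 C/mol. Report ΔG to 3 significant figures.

−414 kJ/mol

E°cell = +1.82 − (−0.13) = +1.95 V; the balanced reaction transfers n = 2 electrons.
Here Q = ([Co²⁺(aq)]^2·[Sn²⁺(aq)]) / [Co³⁺(aq)]^2 = 2.38×10^−6 (log Q = −5.623), giving E = +1.95 − (0.0694/2)·(−5.623) = +2.1451 V.
ΔG = −nFE = −(2)(96485)(+2.1451) J/mol = −414 kJ/mol.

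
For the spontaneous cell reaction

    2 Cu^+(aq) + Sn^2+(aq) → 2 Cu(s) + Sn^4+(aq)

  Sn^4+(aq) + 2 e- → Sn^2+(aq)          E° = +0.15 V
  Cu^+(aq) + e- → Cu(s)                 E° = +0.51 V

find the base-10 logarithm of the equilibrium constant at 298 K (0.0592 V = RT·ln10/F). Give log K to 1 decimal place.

The Cu⁺/Cu couple is reduced (cathode); E°cell = +0.51 − (+0.15) = +0.36 V with n = 2.
At equilibrium E = 0, so log K = nE°cell / 0.0592 = (2)(+0.36) / 0.0592 = 12.2.

log K = 12.2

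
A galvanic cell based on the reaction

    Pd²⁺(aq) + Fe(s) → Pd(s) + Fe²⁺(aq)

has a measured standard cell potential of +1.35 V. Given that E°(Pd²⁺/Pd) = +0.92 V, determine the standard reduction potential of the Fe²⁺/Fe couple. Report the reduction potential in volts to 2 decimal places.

In the reaction as written the Pd²⁺/Pd couple is reduced (cathode) and Fe²⁺/Fe is oxidized (anode), so E°cell = E°(Pd²⁺/Pd) − E°(Fe²⁺/Fe).
E°(Fe²⁺/Fe) = E°(cathode) − E°cell = +0.92 − (+1.35) = −0.43 V.

−0.43 V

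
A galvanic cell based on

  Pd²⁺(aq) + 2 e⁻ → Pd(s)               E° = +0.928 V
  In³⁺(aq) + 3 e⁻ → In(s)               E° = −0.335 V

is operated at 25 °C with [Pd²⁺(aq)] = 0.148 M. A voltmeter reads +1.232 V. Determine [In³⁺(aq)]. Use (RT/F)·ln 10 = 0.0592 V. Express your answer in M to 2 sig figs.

2.1 M

The Pd²⁺/Pd couple has the larger reduction potential, so it is the cathode: E°cell = +0.928 − (−0.335) = +1.263 V and n = 6.
Since E = E° − (0.0592/n)·log Q, log Q = n(E° − E)/0.0592 = 3.142.
For 3 Pd²⁺(aq) + 2 In(s) → 3 Pd(s) + 2 In³⁺(aq), the reaction quotient is Q = [In³⁺(aq)]^2 / [Pd²⁺(aq)]^3.
Isolating [In³⁺(aq)] in Q = 10^{3.142} yields log [In³⁺(aq)] = 0.326, i.e. 2.1 M.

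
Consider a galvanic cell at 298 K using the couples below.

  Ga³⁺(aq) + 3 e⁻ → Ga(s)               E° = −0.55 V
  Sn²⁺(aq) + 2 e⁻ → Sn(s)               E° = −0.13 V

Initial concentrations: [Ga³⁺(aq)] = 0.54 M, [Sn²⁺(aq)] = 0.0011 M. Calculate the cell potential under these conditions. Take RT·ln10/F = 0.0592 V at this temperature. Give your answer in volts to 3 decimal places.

Since E°(Sn²⁺/Sn) > E°(Ga³⁺/Ga), Sn²⁺/Sn serves as the cathode.
E°cell = E°cat − E°an = −0.13 − (−0.55) = +0.42 V; n = 6.
For the overall reaction 3 Sn²⁺(aq) + 2 Ga(s) → 3 Sn(s) + 2 Ga³⁺(aq), Q = [Ga³⁺(aq)]^2 / [Sn²⁺(aq)]^3 = 2.19×10^8, giving log Q = 8.341.
Applying E = E° − (RT ln10/nF)·log Q gives +0.42 − (0.0592/6)(8.341) = +0.338 V.

+0.338 V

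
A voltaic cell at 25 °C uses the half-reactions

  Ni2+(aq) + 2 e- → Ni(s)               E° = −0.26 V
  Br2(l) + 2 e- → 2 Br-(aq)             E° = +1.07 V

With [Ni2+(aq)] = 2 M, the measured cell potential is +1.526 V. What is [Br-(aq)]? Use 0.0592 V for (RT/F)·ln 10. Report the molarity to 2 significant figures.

0.00035 M

The Br₂/Br⁻ couple has the larger reduction potential, so it is the cathode: E°cell = +1.07 − (−0.26) = +1.33 V and n = 2.
Since E = E° − (0.0592/n)·log Q, log Q = n(E° − E)/0.0592 = −6.622.
The balanced reaction is Br2(l) + Ni(s) → 2 Br-(aq) + Ni2+(aq), so Q = [Br-(aq)]^2·[Ni2+(aq)].
Isolating [Br-(aq)] in Q = 10^{−6.622} yields log [Br-(aq)] = −3.462, i.e. 0.00035 M.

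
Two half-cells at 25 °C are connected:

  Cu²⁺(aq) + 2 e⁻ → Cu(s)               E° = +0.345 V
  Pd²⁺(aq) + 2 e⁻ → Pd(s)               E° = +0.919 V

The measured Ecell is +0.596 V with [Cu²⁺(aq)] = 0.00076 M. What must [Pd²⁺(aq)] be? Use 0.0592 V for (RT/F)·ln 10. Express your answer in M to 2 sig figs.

0.0042 M

With Pd²⁺/Pd at the cathode and Cu²⁺/Cu at the anode, E°cell = +0.919 − (+0.345) = +0.574 V (n = 2).
From the Nernst equation, log Q = n(E° − E)/0.0592 = 2·(+0.574 − (+0.596))/0.0592 = −0.743.
The balanced reaction is Pd²⁺(aq) + Cu(s) → Pd(s) + Cu²⁺(aq), so Q = [Cu²⁺(aq)] / [Pd²⁺(aq)].
Isolating [Pd²⁺(aq)] in Q = 10^{−0.743} yields log [Pd²⁺(aq)] = −2.376, i.e. 0.0042 M.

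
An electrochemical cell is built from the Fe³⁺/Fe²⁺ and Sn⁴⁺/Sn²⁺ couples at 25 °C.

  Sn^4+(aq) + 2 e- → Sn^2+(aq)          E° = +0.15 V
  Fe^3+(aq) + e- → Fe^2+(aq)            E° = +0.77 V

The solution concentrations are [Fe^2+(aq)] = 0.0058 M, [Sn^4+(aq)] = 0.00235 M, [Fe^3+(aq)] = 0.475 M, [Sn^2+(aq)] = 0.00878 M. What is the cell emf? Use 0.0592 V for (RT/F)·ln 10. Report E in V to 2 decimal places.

+0.75 V

Since E°(Fe³⁺/Fe²⁺) > E°(Sn⁴⁺/Sn²⁺), Fe³⁺/Fe²⁺ serves as the cathode.
E°cell = +0.77 − (+0.15) = +0.62 V, with n = 2 electrons transferred.
For the overall reaction 2 Fe^3+(aq) + Sn^2+(aq) → 2 Fe^2+(aq) + Sn^4+(aq), Q = ([Fe^2+(aq)]^2·[Sn^4+(aq)]) / ([Fe^3+(aq)]^2·[Sn^2+(aq)]) = 3.99×10^−5, giving log Q = −4.399.
By the Nernst equation, E = +0.62 − (0.0592/2)·(−4.399) = +0.75 V.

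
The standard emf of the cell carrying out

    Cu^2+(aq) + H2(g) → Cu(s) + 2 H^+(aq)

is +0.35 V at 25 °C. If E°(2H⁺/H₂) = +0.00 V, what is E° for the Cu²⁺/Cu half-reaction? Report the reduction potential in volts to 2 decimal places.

+0.35 V

In the reaction as written the Cu²⁺/Cu couple is reduced (cathode) and 2H⁺/H₂ is oxidized (anode), so E°cell = E°(Cu²⁺/Cu) − E°(2H⁺/H₂).
E°(Cu²⁺/Cu) = E°cell + E°(anode) = +0.35 + (+0.00) = +0.35 V.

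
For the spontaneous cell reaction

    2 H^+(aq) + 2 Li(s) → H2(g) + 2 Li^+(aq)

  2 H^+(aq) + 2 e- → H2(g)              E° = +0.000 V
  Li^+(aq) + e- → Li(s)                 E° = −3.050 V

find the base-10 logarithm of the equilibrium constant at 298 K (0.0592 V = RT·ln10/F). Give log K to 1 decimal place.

The 2H⁺/H₂ couple is reduced (cathode); E°cell = +0.000 − (−3.050) = +3.050 V with n = 2.
At equilibrium E = 0, so log K = nE°cell / 0.0592 = (2)(+3.050) / 0.0592 = 103.0.

log K = 103.0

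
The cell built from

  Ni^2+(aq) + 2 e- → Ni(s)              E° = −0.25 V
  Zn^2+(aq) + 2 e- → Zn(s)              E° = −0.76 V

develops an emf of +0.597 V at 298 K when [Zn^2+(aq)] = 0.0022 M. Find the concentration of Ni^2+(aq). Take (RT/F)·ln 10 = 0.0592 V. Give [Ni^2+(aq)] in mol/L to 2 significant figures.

The Ni²⁺/Ni couple has the larger reduction potential, so it is the cathode: E°cell = −0.25 − (−0.76) = +0.51 V and n = 2.
Rearranging E = E° − (0.0592/n)·log Q gives log Q = 2(+0.51 − (+0.597))/0.0592 = −2.939.
For Ni^2+(aq) + Zn(s) → Ni(s) + Zn^2+(aq), the reaction quotient is Q = [Zn^2+(aq)] / [Ni^2+(aq)].
Substituting the known concentrations and solving, log [Ni^2+(aq)] = 0.281 and [Ni^2+(aq)] = 1.9 M.

1.9 M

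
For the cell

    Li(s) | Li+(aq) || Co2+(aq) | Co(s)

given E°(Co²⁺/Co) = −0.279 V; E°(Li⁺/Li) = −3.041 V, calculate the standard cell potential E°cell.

By convention the left-hand electrode in cell notation is the anode (oxidation) and the right-hand electrode is the cathode (reduction).
E°cell = E°(right) − E°(left) = −0.279 − (−3.041) = +2.762 V.

+2.762 V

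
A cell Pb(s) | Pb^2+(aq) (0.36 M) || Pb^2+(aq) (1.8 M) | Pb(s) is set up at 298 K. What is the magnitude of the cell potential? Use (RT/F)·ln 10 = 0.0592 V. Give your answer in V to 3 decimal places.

0.021 V

For a concentration cell E°cell = 0, since both electrodes use the same couple.
The compartment with the higher Pb^2+(aq) concentration (1.8 M) acts as the cathode; ions are reduced there and produced at the dilute (0.36 M) anode.
With n = 2, Ecell = −(0.0592/2)·log([dilute]/[conc]) = −(0.0592/2)·log(0.36/1.8) = +0.021 V.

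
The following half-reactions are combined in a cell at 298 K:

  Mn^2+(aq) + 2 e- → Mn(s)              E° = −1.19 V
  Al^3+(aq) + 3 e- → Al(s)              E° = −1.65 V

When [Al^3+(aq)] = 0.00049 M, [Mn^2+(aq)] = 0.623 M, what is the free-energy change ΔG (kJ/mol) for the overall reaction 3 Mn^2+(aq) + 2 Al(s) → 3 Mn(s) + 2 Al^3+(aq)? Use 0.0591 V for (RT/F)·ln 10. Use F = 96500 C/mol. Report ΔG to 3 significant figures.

The standard cell potential is −1.19 − (−1.65) = +0.46 V, with n = 6 electrons in the balanced equation.
Here Q = [Al^3+(aq)]^2 / [Mn^2+(aq)]^3 = 9.93×10^−7 (log Q = −6.003), giving E = +0.46 − (0.0591/6)·(−6.003) = +0.5191 V.
Then ΔG = −nFE = −6 × 96500 × +0.5191 J/mol = −301 kJ/mol.

−301 kJ/mol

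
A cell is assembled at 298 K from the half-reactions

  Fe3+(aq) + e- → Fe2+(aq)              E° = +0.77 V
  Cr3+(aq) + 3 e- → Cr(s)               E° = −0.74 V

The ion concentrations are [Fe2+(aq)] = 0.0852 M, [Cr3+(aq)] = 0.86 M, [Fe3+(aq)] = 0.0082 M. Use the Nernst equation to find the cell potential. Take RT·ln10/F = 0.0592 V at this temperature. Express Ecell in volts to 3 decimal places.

+1.451 V

Fe³⁺/Fe²⁺ is reduced (cathode, E° = +0.77 V) and Cr³⁺/Cr is oxidized (anode).
E°cell = E°cat − E°an = +0.77 − (−0.74) = +1.51 V; n = 3.
Balancing gives 3 Fe3+(aq) + Cr(s) → 3 Fe2+(aq) + Cr3+(aq); hence Q = ([Fe2+(aq)]^3·[Cr3+(aq)]) / [Fe3+(aq)]^3 = 965 (log Q = 2.984).
By the Nernst equation, E = +1.51 − (0.0592/3)·(2.984) = +1.451 V.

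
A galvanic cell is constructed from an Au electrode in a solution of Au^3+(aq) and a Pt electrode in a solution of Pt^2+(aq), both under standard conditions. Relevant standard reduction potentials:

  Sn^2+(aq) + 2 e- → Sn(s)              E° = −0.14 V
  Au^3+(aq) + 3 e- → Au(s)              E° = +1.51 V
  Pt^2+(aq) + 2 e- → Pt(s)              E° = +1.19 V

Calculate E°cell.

+0.32 V

The Au³⁺/Au couple has the higher E°, so Au ion is reduced (cathode) and Pt is oxidized (anode).
E°cell = E°(cathode) − E°(anode) = +1.51 − (+1.19) = +0.32 V.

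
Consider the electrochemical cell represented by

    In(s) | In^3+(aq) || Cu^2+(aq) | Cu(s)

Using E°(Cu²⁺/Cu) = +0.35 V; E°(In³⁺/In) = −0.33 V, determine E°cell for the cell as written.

+0.68 V

By convention the left-hand electrode in cell notation is the anode (oxidation) and the right-hand electrode is the cathode (reduction).
E°cell = E°(right) − E°(left) = +0.35 − (−0.33) = +0.68 V.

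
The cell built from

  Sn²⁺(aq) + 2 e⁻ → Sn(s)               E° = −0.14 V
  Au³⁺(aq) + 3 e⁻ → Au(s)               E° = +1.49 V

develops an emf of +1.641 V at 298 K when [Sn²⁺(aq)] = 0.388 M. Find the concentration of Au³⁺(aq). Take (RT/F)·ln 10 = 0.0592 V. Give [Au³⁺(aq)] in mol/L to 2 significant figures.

The Au³⁺/Au couple has the larger reduction potential, so it is the cathode: E°cell = +1.49 − (−0.14) = +1.63 V and n = 6.
Since E = E° − (0.0592/n)·log Q, log Q = n(E° − E)/0.0592 = −1.115.
For 2 Au³⁺(aq) + 3 Sn(s) → 2 Au(s) + 3 Sn²⁺(aq), the reaction quotient is Q = [Sn²⁺(aq)]^3 / [Au³⁺(aq)]^2.
Substituting the known concentrations and solving, log [Au³⁺(aq)] = −0.059 and [Au³⁺(aq)] = 0.87 M.

0.87 M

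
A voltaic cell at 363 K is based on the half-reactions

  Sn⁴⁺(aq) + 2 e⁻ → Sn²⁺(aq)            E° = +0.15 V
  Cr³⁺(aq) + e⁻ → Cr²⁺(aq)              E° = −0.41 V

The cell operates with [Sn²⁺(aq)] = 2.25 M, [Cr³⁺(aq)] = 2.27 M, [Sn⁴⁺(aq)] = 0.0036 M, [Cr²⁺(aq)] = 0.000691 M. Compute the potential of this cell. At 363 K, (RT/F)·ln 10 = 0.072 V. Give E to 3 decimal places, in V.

Since E°(Sn⁴⁺/Sn²⁺) > E°(Cr³⁺/Cr²⁺), Sn⁴⁺/Sn²⁺ serves as the cathode.
E°cell = +0.15 − (−0.41) = +0.56 V, with n = 2 electrons transferred.
The balanced reaction is Sn⁴⁺(aq) + 2 Cr²⁺(aq) → Sn²⁺(aq) + 2 Cr³⁺(aq), so Q = ([Sn²⁺(aq)]·[Cr³⁺(aq)]^2) / ([Sn⁴⁺(aq)]·[Cr²⁺(aq)]^2) = 6.74×10^9 and log Q = 9.829.
E = E° − (0.072/n)·log Q = +0.56 − (0.072/2)(9.829) = +0.206 V.

+0.206 V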